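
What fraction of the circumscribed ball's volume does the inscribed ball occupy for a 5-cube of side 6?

V_in / V_out = (r_in/r_out)^5 = (1/√5)^5 = 5^(-5/2) ≈ 0.0178885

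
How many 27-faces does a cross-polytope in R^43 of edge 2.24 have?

f_27(43-orthoplex) = 2^28 · (43 choose 28) = 40676737799082213376.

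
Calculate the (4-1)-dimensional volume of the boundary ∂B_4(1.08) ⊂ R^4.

|∂B_4(1.08)| ≈ 24.8657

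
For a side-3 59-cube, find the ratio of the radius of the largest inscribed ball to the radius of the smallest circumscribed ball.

r_in / r_out = (3/2) / (3√59/2) = 1/√59 ≈ 0.130189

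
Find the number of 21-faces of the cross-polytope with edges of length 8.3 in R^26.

f_21(26-orthoplex) = 2^22 · (26 choose 22) = 62704844800.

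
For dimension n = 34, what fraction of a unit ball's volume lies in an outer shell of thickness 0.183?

1 - (1-0.183)^34 ≈ 0.998964 ≈ 99.90%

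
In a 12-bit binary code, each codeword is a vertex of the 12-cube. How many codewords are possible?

Number of vertices = 2^12 = 4096.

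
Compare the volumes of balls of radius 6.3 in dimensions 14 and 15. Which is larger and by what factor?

V_14(6.3) ≈ 9.29793e+10, V_15(6.3) ≈ 3.72853e+11. The 15-ball is larger by a factor of 4.01.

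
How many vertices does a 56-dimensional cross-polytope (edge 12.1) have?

Number of vertices = 2n = 112.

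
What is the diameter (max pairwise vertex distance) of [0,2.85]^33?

||(2.85,2.85,...,2.85)|| = √(33)·2.85 ≈ 16.372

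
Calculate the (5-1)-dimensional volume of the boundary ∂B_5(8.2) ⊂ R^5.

The surface area of an n-ball is 2π^(n/2) r^(n-1) / Γ(n/2). For n=5, r=8.2: 118994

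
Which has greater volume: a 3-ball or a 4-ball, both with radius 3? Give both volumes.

V_3(3) ≈ 113.097. V_4(3) ≈ 399.719. The 4-ball is larger.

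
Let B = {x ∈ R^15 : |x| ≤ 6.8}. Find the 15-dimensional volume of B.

V_15(6.8) = π^(15/2) · (6.8)^15 / Γ(15/2 + 1) ≈ 1.17237e+12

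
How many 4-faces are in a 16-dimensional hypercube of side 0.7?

f_4(16-cube) = (16 choose 4) · 2^12 = 7454720.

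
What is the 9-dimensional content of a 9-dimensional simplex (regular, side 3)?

V = (3^9 / 9!) · √((9+1) / 2^9) ≈ 0.00758042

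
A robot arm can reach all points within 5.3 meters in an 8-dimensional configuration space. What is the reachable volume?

V_8(5.3) = π^(8/2) · (5.3)^8 / Γ(8/2 + 1) ≈ 2.52694e+06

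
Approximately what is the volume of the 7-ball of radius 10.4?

V_7(10.4) = π^(7/2) · (10.4)^7 / Γ(7/2 + 1) ≈ 6.21747e+07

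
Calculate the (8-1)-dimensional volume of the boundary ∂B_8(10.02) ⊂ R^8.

S_8(10.02) = 2·π^(8/2)·(10.02)^7 / Γ(8/2) ≈ 3.2927e+08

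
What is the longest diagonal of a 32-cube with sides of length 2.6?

d = √(2.6² + 2.6² + ... + 2.6²) [32 terms] = √(32·2.6²) = 2.6√32 ≈ 14.7078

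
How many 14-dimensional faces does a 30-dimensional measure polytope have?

f_14(30-cube) = (30 choose 14) · 2^16 = 9530420428800.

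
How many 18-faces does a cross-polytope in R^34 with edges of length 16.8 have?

Each 18-face is the convex hull of 19 vertices, one chosen as ±e_i from each of 19 distinct axes: 2^19·C(34,19) = 973061499125760.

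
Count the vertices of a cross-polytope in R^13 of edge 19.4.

The vertices are ±e_1, ..., ±e_13, so there are 2·13 = 26.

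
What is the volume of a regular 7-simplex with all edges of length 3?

V = (3^7 / 7!) · √((7+1) / 2^7) ≈ 0.108482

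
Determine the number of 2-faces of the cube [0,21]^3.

Choose 2 of 3 axes to span the face (C(3,2) = 3 ways), then fix each of the remaining 1 coordinate at one of its two extreme values (2^1 = 2 ways): 3·2 = 6.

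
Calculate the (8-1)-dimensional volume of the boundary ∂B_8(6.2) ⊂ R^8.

|∂B_8(6.2)| ≈ 1.14346e+07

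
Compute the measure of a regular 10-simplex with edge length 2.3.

Volume = 2.3^10 · √(11/2^10) / 10! ≈ 0.000118321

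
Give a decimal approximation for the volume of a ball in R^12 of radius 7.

V_12(7) = π^(12/2) · (7)^12 / Γ(12/2 + 1) = 13841287201·π^6/720 ≈ 1.84818e+10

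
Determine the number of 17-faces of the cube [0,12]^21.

f_17(21-cube) = (21 choose 17) · 2^4 = 95760.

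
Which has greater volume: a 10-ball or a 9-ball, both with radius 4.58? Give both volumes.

V_10(4.58) ≈ 1.03567e+07. V_9(4.58) ≈ 2.92487e+06. The 10-ball is larger.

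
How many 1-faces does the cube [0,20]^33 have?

An n-cube has n·2^(n-1) edges. With n = 33: 33·4294967296 = 141733920768.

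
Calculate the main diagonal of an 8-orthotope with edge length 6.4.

d = √(6.4² + 6.4² + ... + 6.4²) [8 terms] = √(8·6.4²) = 6.4√8 ≈ 18.1019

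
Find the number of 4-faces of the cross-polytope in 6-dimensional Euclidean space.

Each 4-face is the convex hull of 5 vertices, one chosen as ±e_i from each of 5 distinct axes: 2^5·C(6,5) = 192.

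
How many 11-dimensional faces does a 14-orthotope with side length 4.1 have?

Number of 11-faces = C(14,11) · 2^(14-11) = 364 · 8 = 2912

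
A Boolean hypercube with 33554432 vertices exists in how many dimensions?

The n-cube has 2^n vertices, and 33554432 = 2^25, so n = 25.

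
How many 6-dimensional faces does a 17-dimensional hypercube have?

f_6(17-cube) = (17 choose 6) · 2^11 = 25346048.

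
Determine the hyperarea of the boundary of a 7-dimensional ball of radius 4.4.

The surface area of an n-ball is 2π^(n/2) r^(n-1) / Γ(n/2). For n=7, r=4.4: 239991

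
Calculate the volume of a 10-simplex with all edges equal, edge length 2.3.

Volume = 2.3^10 · √(11/2^10) / 10! ≈ 0.000118321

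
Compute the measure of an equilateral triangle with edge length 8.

Area = (√3/4) · 8² = 27.7128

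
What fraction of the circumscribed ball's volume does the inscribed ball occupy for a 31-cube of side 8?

V_in/V_out = n^(-n/2) = 31^(-31/2) ≈ 7.65409e-24.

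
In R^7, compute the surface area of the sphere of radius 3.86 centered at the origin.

S_7(3.86) = 2·π^(7/2)·(3.86)^6 / Γ(7/2) ≈ 109396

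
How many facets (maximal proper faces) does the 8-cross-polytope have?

An n-cross-polytope has 2^(k+1)·C(n,k+1) k-faces. Here 2^8·C(8,8) = 256·1 = 256.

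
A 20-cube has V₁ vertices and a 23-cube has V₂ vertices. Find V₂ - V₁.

V₁ = 2^20 = 1048576. V₂ = 2^23 = 8388608. V₂ - V₁ = 7340032.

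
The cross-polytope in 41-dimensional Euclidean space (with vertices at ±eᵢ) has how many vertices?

Number of vertices = 2n = 82.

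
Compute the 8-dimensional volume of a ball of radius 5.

V = 390625·π^4/24 ≈ 1.58543e+06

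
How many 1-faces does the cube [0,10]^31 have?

Each of the 2^31 = 2147483648 vertices has degree 31; total edges = 31·2^31/2 = 33285996544.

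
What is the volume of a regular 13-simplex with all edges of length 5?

Volume = 5^13 · √(14/2^13) / 13! ≈ 0.00810399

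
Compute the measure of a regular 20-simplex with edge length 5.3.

V_20 = √(21) · 5.3^20 / (20! · 2^(20/2)) ≈ 5.62604e-07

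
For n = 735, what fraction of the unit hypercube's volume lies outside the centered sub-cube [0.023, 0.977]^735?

The inner cube has side 1-2·0.023 = 0.954 and volume (0.954)^735 ≈ 9.291e-16, so the shell holds 1 - 9.291e-16 of the volume.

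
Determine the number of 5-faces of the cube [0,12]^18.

An n-cube has C(n,k)·2^(n-k) k-faces. Here C(18,5)·2^13 = 8568·8192 = 70189056.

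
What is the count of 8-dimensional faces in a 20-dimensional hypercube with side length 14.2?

An n-cube has C(n,k)·2^(n-k) k-faces. Here C(20,8)·2^12 = 125970·4096 = 515973120.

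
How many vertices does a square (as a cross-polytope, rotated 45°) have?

An n-cross-polytope has 2n vertices; here n = 2, giving 4.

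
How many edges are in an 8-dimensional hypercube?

An n-cube has C(n,k)·2^(n-k) k-faces. Here C(8,1)·2^7 = 8·128 = 1024.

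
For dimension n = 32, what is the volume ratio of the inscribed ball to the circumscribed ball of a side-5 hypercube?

V_in/V_out = n^(-n/2) = 32^(-32/2) ≈ 8.27181e-25.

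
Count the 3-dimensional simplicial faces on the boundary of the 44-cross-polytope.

Number of 3-faces = 2^(3+1) · C(44,3+1) = 16 · 135751 = 2172016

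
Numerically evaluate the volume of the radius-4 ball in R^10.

Volume = π^{10/2}·(4)^10/Γ(6) = 131072·π^5/15 ≈ 2.67404e+06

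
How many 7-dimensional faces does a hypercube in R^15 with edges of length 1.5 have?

An n-cube has C(n,k)·2^(n-k) k-faces. Here C(15,7)·2^8 = 6435·256 = 1647360.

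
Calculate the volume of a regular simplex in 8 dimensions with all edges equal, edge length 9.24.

V = (9.24^8 / 8!) · √((8+1) / 2^8) ≈ 247.091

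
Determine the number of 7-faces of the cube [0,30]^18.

Choose 7 of 18 axes to span the face (C(18,7) = 31824 ways), then fix each of the remaining 11 coordinates at one of its two extreme values (2^11 = 2048 ways): 31824·2048 = 65175552.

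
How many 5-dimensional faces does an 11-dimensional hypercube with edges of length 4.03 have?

f_5(11-cube) = (11 choose 5) · 2^6 = 29568.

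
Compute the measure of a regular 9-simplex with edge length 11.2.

V_9 = √(10) · 11.2^9 / (9! · 2^(9/2)) ≈ 1067.98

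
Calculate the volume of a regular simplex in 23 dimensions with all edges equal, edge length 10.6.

V_23 = √(24) · 10.6^23 / (23! · 2^(23/2)) ≈ 0.024992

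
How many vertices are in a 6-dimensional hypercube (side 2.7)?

An n-cube has C(n,k)·2^(n-k) k-faces. Here C(6,0)·2^6 = 1·64 = 64.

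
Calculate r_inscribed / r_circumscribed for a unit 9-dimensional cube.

r_in = 1/2 (half the side); r_out = 1√9/2 (half the diagonal). Ratio = 1/√9 ≈ 0.333333.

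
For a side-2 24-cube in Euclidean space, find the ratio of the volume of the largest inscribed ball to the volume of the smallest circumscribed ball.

V_in / V_out = (r_in/r_out)^24 = (1/√24)^24 = 24^(-24/2) ≈ 2.7382e-17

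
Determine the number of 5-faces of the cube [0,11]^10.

f_5(10-cube) = (10 choose 5) · 2^5 = 8064.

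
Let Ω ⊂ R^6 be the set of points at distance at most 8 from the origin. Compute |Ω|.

V_6(8) = π^(6/2) · (8)^6 / Γ(6/2 + 1) = 131072·π^3/3 ≈ 1.35468e+06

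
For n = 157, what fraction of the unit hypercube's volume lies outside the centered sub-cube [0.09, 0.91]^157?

The inner cube has side 1-2·0.09 = 0.82 and volume (0.82)^157 ≈ 2.943e-14, so the shell holds 1 - 2.943e-14 of the volume.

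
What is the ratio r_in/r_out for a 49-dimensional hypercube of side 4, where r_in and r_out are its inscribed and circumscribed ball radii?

Ratio = (s/2)/(s√49/2) = 49^(-1/2) ≈ 0.142857.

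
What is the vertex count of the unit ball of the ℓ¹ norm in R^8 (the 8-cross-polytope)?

The 8-dimensional cross-polytope has 2n = 2·8 = 16 vertices.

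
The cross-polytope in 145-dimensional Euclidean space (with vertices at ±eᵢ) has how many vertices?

The vertices are ±e_1, ..., ±e_145, so there are 2·145 = 290.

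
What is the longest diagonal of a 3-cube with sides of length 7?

d = √(7² + 7² + ... + 7²) [3 terms] = √(3·7²) = 7√3 ≈ 12.1244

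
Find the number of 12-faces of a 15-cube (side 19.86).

An n-cube has C(n,k)·2^(n-k) k-faces. Here C(15,12)·2^3 = 455·8 = 3640.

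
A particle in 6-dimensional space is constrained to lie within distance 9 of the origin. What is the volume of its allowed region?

V = 177147·π^3/2 ≈ 2.74633e+06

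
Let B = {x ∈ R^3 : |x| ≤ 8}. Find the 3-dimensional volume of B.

V = 2048·π/3 ≈ 2144.66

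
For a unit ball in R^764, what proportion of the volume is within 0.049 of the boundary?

1 - (1-0.049)^764 ≈ 1 - 2.138e-17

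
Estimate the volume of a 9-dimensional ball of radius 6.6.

V_9(6.6) = π^(9/2) · (6.6)^9 / Γ(9/2 + 1) ≈ 7.83814e+07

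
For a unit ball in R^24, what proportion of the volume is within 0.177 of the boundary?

Shell fraction = 1 - (1-0.177)^24 ≈ 0.990676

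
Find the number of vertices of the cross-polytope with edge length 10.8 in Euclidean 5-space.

Number of 0-faces = 2^(0+1) · C(5,0+1) = 2 · 5 = 10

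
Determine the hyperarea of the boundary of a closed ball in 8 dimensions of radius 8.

The surface area of an n-ball is 2π^(n/2) r^(n-1) / Γ(n/2). For n=8, r=8: 2097152·π^4/3 ≈ 6.80939e+07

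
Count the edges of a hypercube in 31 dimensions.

Number of 1-faces = C(31,1)·2^(31-1) = 31·1073741824 = 33285996544.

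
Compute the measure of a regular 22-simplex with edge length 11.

V_22 = √(23) · 11^22 / (22! · 2^(22/2)) ≈ 0.169592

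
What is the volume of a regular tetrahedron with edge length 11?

Volume = (√2/12) · 11³ = 156.86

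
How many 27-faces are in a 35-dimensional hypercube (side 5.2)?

f_27(35-cube) = (35 choose 27) · 2^8 = 6025169920.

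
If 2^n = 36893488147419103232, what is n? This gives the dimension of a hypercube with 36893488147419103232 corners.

Since 2^n = 36893488147419103232, we have n = 65.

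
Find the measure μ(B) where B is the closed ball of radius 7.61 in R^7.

The n-ball volume is π^(n/2)·r^n/Γ(n/2+1). With n=7, r=7.61: V ≈ 6.9835e+06.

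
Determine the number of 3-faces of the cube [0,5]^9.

f_3(9-cube) = (9 choose 3) · 2^6 = 5376.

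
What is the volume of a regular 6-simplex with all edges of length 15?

V = (15^6 / 6!) · √((6+1) / 2^6) ≈ 5232.08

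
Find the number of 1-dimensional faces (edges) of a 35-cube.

Number of 1-faces = C(35,1)·2^(35-1) = 35·17179869184 = 601295421440.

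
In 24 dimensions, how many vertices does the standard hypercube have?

Each vertex is a binary string of length 24, so there are 2^24 = 16777216.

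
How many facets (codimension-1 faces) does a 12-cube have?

f_11(12-cube) = (12 choose 11) · 2^1 = 24.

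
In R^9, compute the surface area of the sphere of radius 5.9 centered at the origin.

|∂B_9(5.9)| ≈ 4.35889e+07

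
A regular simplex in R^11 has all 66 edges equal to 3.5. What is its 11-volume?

For a regular n-simplex with edge a, V = (a^n / n!)·√((n+1)/2^n). With a=3.5, n=11: V ≈ 0.00185148.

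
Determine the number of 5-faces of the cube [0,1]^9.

Number of 5-faces = C(9,5) · 2^(9-5) = 126 · 16 = 2016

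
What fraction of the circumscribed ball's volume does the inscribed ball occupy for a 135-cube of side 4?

The radii are 4/2 and 4√135/2, so the volume ratio is (1/√135)^135 = 135^{-135/2} ≈ 1.59394e-144.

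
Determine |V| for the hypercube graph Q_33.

The 33-cube has 2^33 = 8589934592 vertices.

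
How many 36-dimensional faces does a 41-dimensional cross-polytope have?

f_36(41-orthoplex) = 2^37 · (41 choose 37) = 13918442818109440.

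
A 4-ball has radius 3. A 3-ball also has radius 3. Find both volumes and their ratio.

V_4(3) ≈ 399.719. V_3(3) ≈ 113.097. Ratio V_4/V_3 ≈ 3.534.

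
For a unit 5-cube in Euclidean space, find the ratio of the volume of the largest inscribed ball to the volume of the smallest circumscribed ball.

V_in/V_out = n^(-n/2) = 5^(-5/2) ≈ 0.0178885.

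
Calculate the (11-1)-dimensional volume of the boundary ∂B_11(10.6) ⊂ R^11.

S_11(10.6) = 2·π^(11/2)·(10.6)^10 / Γ(11/2) ≈ 3.71156e+11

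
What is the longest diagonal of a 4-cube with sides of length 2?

Diagonal = √4 · 2 = 4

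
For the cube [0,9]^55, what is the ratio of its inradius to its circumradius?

Ratio = (s/2)/(s√55/2) = 55^(-1/2) ≈ 0.13484.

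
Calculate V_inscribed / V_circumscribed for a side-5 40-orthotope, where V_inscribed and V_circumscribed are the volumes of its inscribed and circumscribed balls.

V_in/V_out = n^(-n/2) = 40^(-40/2) ≈ 9.09495e-33.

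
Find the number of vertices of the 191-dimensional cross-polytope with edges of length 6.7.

The 191-dimensional cross-polytope has 2n = 2·191 = 382 vertices.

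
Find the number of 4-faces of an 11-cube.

f_4(11-cube) = (11 choose 4) · 2^7 = 42240.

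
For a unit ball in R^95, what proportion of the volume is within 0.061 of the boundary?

1 - (1-0.061)^95 ≈ 0.997469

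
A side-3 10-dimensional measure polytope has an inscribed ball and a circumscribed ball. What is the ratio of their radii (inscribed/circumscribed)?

Ratio = (s/2)/(s√10/2) = 10^(-1/2) ≈ 0.316228.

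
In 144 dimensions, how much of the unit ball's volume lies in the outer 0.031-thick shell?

V(inner)/V(outer) = ((1-0.031)/1)^144 ≈ 0.01073, so the shell fraction is 0.989269.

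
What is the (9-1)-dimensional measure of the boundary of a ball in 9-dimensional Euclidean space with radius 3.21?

S = n·V_n(r)/r = 9·V_9(3.21)/3.21 (volume-to-surface relation), giving 334657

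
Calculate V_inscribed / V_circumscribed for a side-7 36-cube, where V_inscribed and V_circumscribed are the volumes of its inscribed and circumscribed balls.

Volume scales as r^n, and r_in/r_out = 1/√36, giving (1/√36)^36 ≈ 9.69516e-29.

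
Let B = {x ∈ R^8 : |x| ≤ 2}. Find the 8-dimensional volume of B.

Volume = π^{8/2}·(2)^8/Γ(5) = 32·π^4/3 ≈ 1039.03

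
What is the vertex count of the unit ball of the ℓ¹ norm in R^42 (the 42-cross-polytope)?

An n-cross-polytope has 2n vertices; here n = 42, giving 84.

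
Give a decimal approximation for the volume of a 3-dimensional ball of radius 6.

Volume = π^{3/2}·(6)^3/Γ(5/2) = 288·π ≈ 904.779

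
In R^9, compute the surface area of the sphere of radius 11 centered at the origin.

|∂B_9(11)| = 6859484192·π^4/105 ≈ 6.36358e+09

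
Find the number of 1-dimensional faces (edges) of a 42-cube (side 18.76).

An n-cube has n·2^(n-1) edges. With n = 42: 42·2199023255552 = 92358976733184.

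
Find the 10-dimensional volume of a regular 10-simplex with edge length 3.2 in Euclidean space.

V = (3.2^10 / 10!) · √((10+1) / 2^10) ≈ 0.00321576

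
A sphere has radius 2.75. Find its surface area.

|∂B_3(2.75)| = 4πr² = 4π·(2.75)² ≈ 95.0332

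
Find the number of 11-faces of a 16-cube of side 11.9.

f_11(16-cube) = (16 choose 11) · 2^5 = 139776.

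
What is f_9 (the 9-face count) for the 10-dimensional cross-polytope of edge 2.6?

f_9(10-orthoplex) = 2^10 · (10 choose 10) = 1024.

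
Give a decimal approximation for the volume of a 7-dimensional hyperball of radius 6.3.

Volume = π^{7/2}·(6.3)^7/Γ(9/2) ≈ 1.86108e+06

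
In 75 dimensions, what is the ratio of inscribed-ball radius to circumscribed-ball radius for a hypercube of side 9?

For an n-cube of any side s, the inradius is s/2 and the circumradius is s√n/2, so the ratio is 1/√75 ≈ 0.11547.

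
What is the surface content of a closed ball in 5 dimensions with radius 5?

S_5(5) = 2·π^(5/2)·(5)^4 / Γ(5/2) = 5000·π^2/3 ≈ 16449.3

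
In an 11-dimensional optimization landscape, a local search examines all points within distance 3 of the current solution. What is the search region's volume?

V = 419904·π^5/385 ≈ 333763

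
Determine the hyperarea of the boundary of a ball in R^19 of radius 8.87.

|∂B_19(8.87)| ≈ 1.02321e+17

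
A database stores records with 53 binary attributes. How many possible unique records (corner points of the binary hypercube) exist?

The 53-cube has 2^53 = 9007199254740992 vertices.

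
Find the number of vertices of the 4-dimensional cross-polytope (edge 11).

An n-cross-polytope has 2n vertices; here n = 4, giving 8.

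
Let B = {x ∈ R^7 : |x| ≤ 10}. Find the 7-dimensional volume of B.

The n-ball volume is π^(n/2)·r^n/Γ(n/2+1). With n=7, r=10: V = 32000000·π^3/21 ≈ 4.72477e+07.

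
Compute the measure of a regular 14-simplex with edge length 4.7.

V_14 = √(15) · 4.7^14 / (14! · 2^(14/2)) ≈ 0.000890835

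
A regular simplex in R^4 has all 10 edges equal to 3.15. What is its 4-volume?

V_4 = √(5) · 3.15^4 / (4! · 2^(4/2)) ≈ 2.29327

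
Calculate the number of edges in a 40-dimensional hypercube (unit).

An n-cube has n·2^(n-1) edges. With n = 40: 40·549755813888 = 21990232555520.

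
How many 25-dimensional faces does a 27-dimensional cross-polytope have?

An n-cross-polytope has 2^(k+1)·C(n,k+1) k-faces. Here 2^26·C(27,26) = 67108864·27 = 1811939328.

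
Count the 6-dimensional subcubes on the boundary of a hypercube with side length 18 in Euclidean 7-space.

Number of 6-faces = C(7,6) · 2^(7-6) = 7 · 2 = 14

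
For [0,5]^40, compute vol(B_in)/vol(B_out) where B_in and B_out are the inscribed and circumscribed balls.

V_in/V_out = n^(-n/2) = 40^(-40/2) ≈ 9.09495e-33.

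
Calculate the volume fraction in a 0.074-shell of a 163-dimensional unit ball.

1 - (1-0.074)^163 ≈ 0.9999963893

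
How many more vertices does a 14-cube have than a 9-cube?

The 14-cube has 2^14 = 16384 vertices. The 9-cube has 2^9 = 512 vertices. Difference: 16384 - 512 = 15872.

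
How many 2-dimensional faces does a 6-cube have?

Number of 2-faces = C(6,2) · 2^(6-2) = 15 · 16 = 240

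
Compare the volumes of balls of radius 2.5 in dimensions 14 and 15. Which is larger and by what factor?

V_14(2.5) ≈ 223243, V_15(2.5) ≈ 355247. The 15-ball is larger by a factor of 1.591.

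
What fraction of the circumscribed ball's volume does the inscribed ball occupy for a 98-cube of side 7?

Volume scales as r^n, and r_in/r_out = 1/√98, giving (1/√98)^98 ≈ 2.69105e-98.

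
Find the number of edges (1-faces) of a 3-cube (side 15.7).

An n-cube has C(n,k)·2^(n-k) k-faces. Here C(3,1)·2^2 = 3·4 = 12.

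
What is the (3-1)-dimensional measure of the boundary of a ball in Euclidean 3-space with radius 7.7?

|∂B_3(7.7)| = 4πr² = 4π·(7.7)² ≈ 745.06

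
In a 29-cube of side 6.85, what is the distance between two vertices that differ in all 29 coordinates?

Diagonal = √29 · 6.85 ≈ 36.8884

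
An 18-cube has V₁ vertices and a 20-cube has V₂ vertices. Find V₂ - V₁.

V₁ = 2^18 = 262144. V₂ = 2^20 = 1048576. V₂ - V₁ = 786432.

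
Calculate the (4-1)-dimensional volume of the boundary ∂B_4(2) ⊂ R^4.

The surface area of an n-ball is 2π^(n/2) r^(n-1) / Γ(n/2). For n=4, r=2: 16·π^2 ≈ 157.914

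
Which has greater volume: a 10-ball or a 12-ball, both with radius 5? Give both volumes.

V_10(5) ≈ 2.49039e+07. V_12(5) ≈ 3.25992e+08. The 12-ball is larger.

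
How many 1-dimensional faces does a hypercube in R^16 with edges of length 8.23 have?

Choose 1 of 16 axes to span the face (C(16,1) = 16 ways), then fix each of the remaining 15 coordinates at one of its two extreme values (2^15 = 32768 ways): 16·32768 = 524288.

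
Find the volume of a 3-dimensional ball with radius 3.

Volume = π^{3/2}·(3)^3/Γ(5/2) = 36·π ≈ 113.097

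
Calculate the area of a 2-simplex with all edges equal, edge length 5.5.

Area = (√3/4) · 5.5² = 13.0986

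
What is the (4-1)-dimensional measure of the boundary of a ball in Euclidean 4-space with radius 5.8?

|∂B_4(5.8)| ≈ 3851.36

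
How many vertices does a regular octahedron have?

The 3-dimensional cross-polytope has 2n = 2·3 = 6 vertices.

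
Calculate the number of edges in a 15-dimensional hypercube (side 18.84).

Number of 1-faces = C(15,1)·2^(15-1) = 15·16384 = 245760.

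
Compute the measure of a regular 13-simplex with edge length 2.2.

Volume = 2.2^13 · √(14/2^13) / 13! ≈ 1.87752e-07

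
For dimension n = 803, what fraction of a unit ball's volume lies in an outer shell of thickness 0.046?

1 - (1-0.046)^803 ≈ 1 - 3.779e-17 ≈ 100.000000%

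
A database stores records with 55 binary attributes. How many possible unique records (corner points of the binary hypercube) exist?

Each vertex is a binary string of length 55, so there are 2^55 = 36028797018963968.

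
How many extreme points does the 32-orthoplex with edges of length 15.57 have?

The vertices are ±e_1, ..., ±e_32, so there are 2·32 = 64.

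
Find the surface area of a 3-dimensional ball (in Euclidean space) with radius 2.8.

|∂B_3(2.8)| = 4πr² = 4π·(2.8)² ≈ 98.5203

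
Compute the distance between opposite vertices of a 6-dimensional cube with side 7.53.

||(7.53,7.53,...,7.53)|| = √(6)·7.53 ≈ 18.4447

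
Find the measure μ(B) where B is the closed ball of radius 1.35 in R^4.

The n-ball volume is π^(n/2)·r^n/Γ(n/2+1). With n=4, r=1.35: V ≈ 16.391.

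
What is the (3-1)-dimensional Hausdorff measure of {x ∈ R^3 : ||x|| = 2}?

S = n·V_n(r)/r = 3·V_3(2)/2 (volume-to-surface relation), giving 4πr² = 4π·(2)² ≈ 50.2655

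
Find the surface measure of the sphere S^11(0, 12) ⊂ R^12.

S = n·V_n(r)/r = 12·V_12(12)/12 (volume-to-surface relation), giving 61917364224·π^6/5 ≈ 1.19053e+13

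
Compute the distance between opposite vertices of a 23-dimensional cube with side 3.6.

||(3.6,3.6,...,3.6)|| = √(23)·3.6 ≈ 17.265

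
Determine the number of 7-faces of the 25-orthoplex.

Each 7-face is the convex hull of 8 vertices, one chosen as ±e_i from each of 8 distinct axes: 2^8·C(25,8) = 276883200.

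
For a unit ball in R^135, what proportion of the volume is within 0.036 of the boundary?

Shell fraction = 1 - (1-0.036)^135 ≈ 0.992914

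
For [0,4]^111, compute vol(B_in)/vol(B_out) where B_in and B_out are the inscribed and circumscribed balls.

Volume scales as r^n, and r_in/r_out = 1/√111, giving (1/√111)^111 ≈ 3.05193e-114.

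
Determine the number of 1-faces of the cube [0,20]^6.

Choose 1 of 6 axes to span the face (C(6,1) = 6 ways), then fix each of the remaining 5 coordinates at one of its two extreme values (2^5 = 32 ways): 6·32 = 192.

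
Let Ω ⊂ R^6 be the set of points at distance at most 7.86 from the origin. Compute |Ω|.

The n-ball volume is π^(n/2)·r^n/Γ(n/2+1). With n=6, r=7.86: V ≈ 1.21852e+06.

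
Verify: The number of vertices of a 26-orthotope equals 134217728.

False. The 26-cube has 2^26 = 67108864 vertices.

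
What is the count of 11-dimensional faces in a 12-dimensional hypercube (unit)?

Number of 11-faces = C(12,11) · 2^(12-11) = 12 · 2 = 24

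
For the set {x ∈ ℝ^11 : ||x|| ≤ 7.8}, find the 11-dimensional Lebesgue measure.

Volume = π^{11/2}·(7.8)^11/Γ(13/2) ≈ 1.22503e+10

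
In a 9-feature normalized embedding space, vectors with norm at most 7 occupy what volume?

V_9(7) = π^(9/2) · (7)^9 / Γ(9/2 + 1) = 184473632·π^4/135 ≈ 1.33107e+08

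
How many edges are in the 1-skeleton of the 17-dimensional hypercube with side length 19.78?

The 17-cube has n·2^(n-1) = 17·2^16 = 17·65536 = 1114112 edges.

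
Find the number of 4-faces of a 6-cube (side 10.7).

f_4(6-cube) = (6 choose 4) · 2^2 = 60.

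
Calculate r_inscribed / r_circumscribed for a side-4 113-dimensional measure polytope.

r_in = 4/2 (half the side); r_out = 4√113/2 (half the diagonal). Ratio = 1/√113 ≈ 0.0940721.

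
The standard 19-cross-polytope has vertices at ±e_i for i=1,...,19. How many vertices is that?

Number of vertices = 2n = 38.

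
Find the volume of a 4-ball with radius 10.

Volume = π^{4/2}·(10)^4/Γ(3) = 5000·π^2 ≈ 49348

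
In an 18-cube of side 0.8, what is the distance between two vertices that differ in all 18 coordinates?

The space diagonal of an n-cube of side s is s√n. Here 0.8·√18 ≈ 3.39411.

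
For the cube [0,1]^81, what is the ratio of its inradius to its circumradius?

Ratio = (s/2)/(s√81/2) = 81^(-1/2) ≈ 0.111111.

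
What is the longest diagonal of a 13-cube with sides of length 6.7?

The space diagonal of an n-cube of side s is s√n. Here 6.7·√13 ≈ 24.1572.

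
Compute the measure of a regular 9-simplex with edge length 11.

Volume = 11^9 · √(10/2^9) / 9! ≈ 908.105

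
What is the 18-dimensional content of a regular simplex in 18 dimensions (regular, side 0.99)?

Volume = 0.99^18 · √(19/2^18) / 18! ≈ 1.10968e-18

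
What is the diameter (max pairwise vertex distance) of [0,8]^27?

d = √(8² + 8² + ... + 8²) [27 terms] = √(27·8²) = 8√27 ≈ 41.5692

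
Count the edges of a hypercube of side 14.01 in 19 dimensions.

The 19-cube has n·2^(n-1) = 19·2^18 = 19·262144 = 4980736 edges.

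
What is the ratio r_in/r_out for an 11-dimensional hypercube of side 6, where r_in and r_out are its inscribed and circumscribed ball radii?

Ratio = (s/2)/(s√11/2) = 11^(-1/2) ≈ 0.301511.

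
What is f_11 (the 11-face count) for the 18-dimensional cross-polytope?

An n-cross-polytope has 2^(k+1)·C(n,k+1) k-faces. Here 2^12·C(18,12) = 4096·18564 = 76038144.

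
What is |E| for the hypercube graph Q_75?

An n-cube has n·2^(n-1) edges. With n = 75: 75·18889465931478580854784 = 1416709944860893564108800.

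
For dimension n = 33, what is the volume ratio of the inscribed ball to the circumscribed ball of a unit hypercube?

The radii are 1/2 and 1√33/2, so the volume ratio is (1/√33)^33 = 33^{-33/2} ≈ 8.80076e-26.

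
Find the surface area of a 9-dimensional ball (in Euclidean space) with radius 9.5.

S_9(9.5) = 2·π^(9/2)·(9.5)^8 / Γ(9/2) = 16983563041·π^4/840 ≈ 1.96947e+09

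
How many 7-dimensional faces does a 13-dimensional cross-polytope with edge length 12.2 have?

An n-cross-polytope has 2^(k+1)·C(n,k+1) k-faces. Here 2^8·C(13,8) = 256·1287 = 329472.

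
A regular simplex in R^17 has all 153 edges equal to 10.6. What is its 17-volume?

V_17 = √(18) · 10.6^17 / (17! · 2^(17/2)) ≈ 8.87182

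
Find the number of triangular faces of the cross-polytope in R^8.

Number of 2-faces = 2^(2+1) · C(8,2+1) = 8 · 56 = 448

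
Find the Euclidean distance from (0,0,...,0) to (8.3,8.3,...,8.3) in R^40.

Diagonal = √40 · 8.3 ≈ 52.4938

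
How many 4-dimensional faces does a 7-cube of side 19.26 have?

f_4(7-cube) = (7 choose 4) · 2^3 = 280.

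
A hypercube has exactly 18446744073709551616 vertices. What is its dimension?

n = log_2(18446744073709551616) = 64.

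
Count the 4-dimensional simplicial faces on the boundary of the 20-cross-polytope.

An n-cross-polytope has 2^(k+1)·C(n,k+1) k-faces. Here 2^5·C(20,5) = 32·15504 = 496128.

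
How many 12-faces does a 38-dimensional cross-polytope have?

An n-cross-polytope has 2^(k+1)·C(n,k+1) k-faces. Here 2^13·C(38,13) = 8192·5414950296 = 44359272824832.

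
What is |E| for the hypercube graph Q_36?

Each of the 2^36 = 68719476736 vertices has degree 36; total edges = 36·2^36/2 = 1236950581248.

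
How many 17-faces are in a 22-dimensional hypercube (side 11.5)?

Number of 17-faces = C(22,17) · 2^(22-17) = 26334 · 32 = 842688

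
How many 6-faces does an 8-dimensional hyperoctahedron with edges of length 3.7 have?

f_6(8-orthoplex) = 2^7 · (8 choose 7) = 1024.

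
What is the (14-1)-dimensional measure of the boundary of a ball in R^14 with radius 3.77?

|∂B_14(3.77)| ≈ 2.60726e+08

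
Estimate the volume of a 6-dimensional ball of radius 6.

V_6(6) = π^(6/2) · (6)^6 / Γ(6/2 + 1) = 7776·π^3 ≈ 241105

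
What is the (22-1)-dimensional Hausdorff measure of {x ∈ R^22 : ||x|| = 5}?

|∂B_22(5)| = 19073486328125·π^11/72576 ≈ 7.73189e+13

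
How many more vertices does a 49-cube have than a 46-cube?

The 49-cube has 2^49 = 562949953421312 vertices. The 46-cube has 2^46 = 70368744177664 vertices. Difference: 562949953421312 - 70368744177664 = 492581209243648.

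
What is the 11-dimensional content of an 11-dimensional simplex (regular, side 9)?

V = (9^11 / 11!) · √((11+1) / 2^11) ≈ 60.178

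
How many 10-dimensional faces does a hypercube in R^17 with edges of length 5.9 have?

An n-cube has C(n,k)·2^(n-k) k-faces. Here C(17,10)·2^7 = 19448·128 = 2489344.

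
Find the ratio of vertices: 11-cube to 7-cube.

The 11-cube has 2^11 = 2048 vertices. The 7-cube has 2^7 = 128 vertices. Ratio: 2048/128 = 16.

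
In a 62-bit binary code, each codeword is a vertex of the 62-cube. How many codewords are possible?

Number of vertices = 2^62 = 4611686018427387904.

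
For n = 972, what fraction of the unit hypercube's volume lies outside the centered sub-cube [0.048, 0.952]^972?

The inner cube has side 1-2·0.048 = 0.904 and volume (0.904)^972 ≈ 2.487e-43, so the shell holds 1 - 2.487e-43 of the volume.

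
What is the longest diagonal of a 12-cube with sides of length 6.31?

Diagonal = √12 · 6.31 ≈ 21.8585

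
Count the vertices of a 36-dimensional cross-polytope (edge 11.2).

The vertices are ±e_1, ..., ±e_36, so there are 2·36 = 72.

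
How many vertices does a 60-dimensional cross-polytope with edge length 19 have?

Number of vertices = 2n = 120.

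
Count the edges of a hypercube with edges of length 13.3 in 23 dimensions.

Number of 1-faces = C(23,1)·2^(23-1) = 23·4194304 = 96468992.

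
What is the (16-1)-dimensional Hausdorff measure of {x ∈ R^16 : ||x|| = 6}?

The surface area of an n-ball is 2π^(n/2) r^(n-1) / Γ(n/2). For n=16, r=6: 6530347008·π^8/35 ≈ 1.77038e+12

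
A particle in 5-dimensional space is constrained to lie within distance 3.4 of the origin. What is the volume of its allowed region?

V_5(3.4) = π^(5/2) · (3.4)^5 / Γ(5/2 + 1) ≈ 2391.62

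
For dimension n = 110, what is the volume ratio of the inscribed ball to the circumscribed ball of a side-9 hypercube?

V_in / V_out = (r_in/r_out)^110 = (1/√110)^110 = 110^(-110/2) ≈ 5.28935e-113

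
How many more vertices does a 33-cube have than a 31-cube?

The 33-cube has 2^33 = 8589934592 vertices. The 31-cube has 2^31 = 2147483648 vertices. Difference: 8589934592 - 2147483648 = 6442450944.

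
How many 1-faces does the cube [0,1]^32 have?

Number of 1-faces = C(32,1)·2^(32-1) = 32·2147483648 = 68719476736.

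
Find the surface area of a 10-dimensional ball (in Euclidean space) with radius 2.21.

S_10(2.21) = 2·π^(10/2)·(2.21)^9 / Γ(10/2) ≈ 32070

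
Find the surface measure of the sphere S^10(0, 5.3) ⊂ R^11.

The surface area of an n-ball is 2π^(n/2) r^(n-1) / Γ(n/2). For n=11, r=5.3: 3.62457e+08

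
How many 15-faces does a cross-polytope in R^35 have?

Number of 15-faces = 2^(15+1) · C(35,15+1) = 65536 · 4059928950 = 266071503667200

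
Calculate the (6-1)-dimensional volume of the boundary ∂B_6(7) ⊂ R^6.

S_6(7) = 2·π^(6/2)·(7)^5 / Γ(6/2) = 16807·π^3 ≈ 521122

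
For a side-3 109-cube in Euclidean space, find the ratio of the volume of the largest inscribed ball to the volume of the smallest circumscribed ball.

The radii are 3/2 and 3√109/2, so the volume ratio is (1/√109)^109 = 109^{-109/2} ≈ 9.12548e-112.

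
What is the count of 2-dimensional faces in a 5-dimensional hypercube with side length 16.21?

f_2(5-cube) = (5 choose 2) · 2^3 = 80.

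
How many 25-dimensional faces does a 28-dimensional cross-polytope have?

An n-cross-polytope has 2^(k+1)·C(n,k+1) k-faces. Here 2^26·C(28,26) = 67108864·378 = 25367150592.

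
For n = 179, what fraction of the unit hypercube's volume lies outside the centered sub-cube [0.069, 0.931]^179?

1 - (1 - 2·0.069)^179 = 1 - 0.862^179 ≈ 1 - 2.856e-12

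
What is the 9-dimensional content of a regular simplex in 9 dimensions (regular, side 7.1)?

V_9 = √(10) · 7.1^9 / (9! · 2^(9/2)) ≈ 17.6574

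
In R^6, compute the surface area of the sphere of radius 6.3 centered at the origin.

The surface area of an n-ball is 2π^(n/2) r^(n-1) / Γ(n/2). For n=6, r=6.3: 307718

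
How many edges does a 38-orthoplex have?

f_1(38-orthoplex) = 2^2 · (38 choose 2) = 2812.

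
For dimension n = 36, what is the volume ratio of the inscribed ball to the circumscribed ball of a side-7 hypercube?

V_in/V_out = n^(-n/2) = 36^(-36/2) ≈ 9.69516e-29.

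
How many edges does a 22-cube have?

An n-cube has n·2^(n-1) edges. With n = 22: 22·2097152 = 46137344.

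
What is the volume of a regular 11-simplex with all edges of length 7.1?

For a regular n-simplex with edge a, V = (a^n / n!)·√((n+1)/2^n). With a=7.1, n=11: V ≈ 4.43212.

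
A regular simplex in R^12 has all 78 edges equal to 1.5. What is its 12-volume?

Volume = 1.5^12 · √(13/2^12) / 12! ≈ 1.52598e-08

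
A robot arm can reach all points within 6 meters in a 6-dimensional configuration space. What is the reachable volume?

Volume = π^{6/2}·(6)^6/Γ(4) = 7776·π^3 ≈ 241105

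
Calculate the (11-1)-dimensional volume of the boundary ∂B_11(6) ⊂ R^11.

The surface area of an n-ball is 2π^(n/2) r^(n-1) / Γ(n/2). For n=11, r=6: 143327232·π^5/35 ≈ 1.25317e+09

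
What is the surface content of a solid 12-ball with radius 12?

S_12(12) = 2·π^(12/2)·(12)^11 / Γ(12/2) = 61917364224·π^6/5 ≈ 1.19053e+13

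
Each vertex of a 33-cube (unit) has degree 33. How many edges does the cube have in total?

Each of the 2^33 = 8589934592 vertices has degree 33; total edges = 33·2^33/2 = 141733920768.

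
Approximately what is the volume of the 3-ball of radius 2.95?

The n-ball volume is π^(n/2)·r^n/Γ(n/2+1). With n=3, r=2.95: V ≈ 107.536.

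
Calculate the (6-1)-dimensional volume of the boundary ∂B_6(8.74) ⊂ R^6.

The surface area of an n-ball is 2π^(n/2) r^(n-1) / Γ(n/2). For n=6, r=8.74: 1.58127e+06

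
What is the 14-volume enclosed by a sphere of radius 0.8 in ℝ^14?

Volume = π^{14/2}·(0.8)^14/Γ(8) ≈ 0.0263559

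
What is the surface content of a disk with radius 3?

The surface area of an n-ball is 2π^(n/2) r^(n-1) / Γ(n/2). For n=2, r=3: 2πr = 2π·3 ≈ 18.8496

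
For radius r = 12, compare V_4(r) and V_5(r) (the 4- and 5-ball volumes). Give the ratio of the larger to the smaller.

V_4(12) ≈ 102328, V_5(12) ≈ 1.3098e+06. The 5-ball is larger by a factor of 12.8.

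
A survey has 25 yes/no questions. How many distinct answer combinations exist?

An n-cube has 2^n vertices; for n = 25 that is 2^25 = 33554432.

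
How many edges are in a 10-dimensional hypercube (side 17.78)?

Choose 1 of 10 axes to span the face (C(10,1) = 10 ways), then fix each of the remaining 9 coordinates at one of its two extreme values (2^9 = 512 ways): 10·512 = 5120.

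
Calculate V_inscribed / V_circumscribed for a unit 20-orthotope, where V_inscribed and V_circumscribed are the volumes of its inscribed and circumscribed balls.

V_in/V_out = n^(-n/2) = 20^(-20/2) ≈ 9.76562e-14.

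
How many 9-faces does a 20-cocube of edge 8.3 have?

Each 9-face is the convex hull of 10 vertices, one chosen as ±e_i from each of 10 distinct axes: 2^10·C(20,10) = 189190144.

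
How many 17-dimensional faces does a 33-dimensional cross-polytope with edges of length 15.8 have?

Each 17-face is the convex hull of 18 vertices, one chosen as ±e_i from each of 18 distinct axes: 2^18·C(33,18) = 271884830638080.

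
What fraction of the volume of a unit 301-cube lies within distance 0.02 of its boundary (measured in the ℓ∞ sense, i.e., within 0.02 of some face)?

The inner cube has side 1-2·0.02 = 0.96 and volume (0.96)^301 ≈ 4.609e-06, so the shell holds 0.9999953906 of the volume.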